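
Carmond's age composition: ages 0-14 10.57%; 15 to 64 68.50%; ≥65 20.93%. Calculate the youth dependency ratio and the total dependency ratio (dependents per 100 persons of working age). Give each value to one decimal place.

Youth dependency ratio = 10.57 / 68.50 × 100 = 15.4
Total dependency ratio = (10.57 + 20.93) / 68.50 × 100 = 31.50 / 68.50 × 100 = 46.0

Youth dependency ratio: 15.4
Total dependency ratio: 46.0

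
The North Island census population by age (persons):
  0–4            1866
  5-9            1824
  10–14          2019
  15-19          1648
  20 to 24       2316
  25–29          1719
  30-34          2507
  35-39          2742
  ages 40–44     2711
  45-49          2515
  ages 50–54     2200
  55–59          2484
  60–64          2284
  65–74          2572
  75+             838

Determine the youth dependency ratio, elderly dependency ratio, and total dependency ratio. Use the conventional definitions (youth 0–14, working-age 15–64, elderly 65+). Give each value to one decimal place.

0–14: 1866 + 1824 + 2019 = 5709
15–64: 1648 + 2316 + 1719 + 2507 + 2742 + 2711 + 2515 + 2200 + 2484 + 2284 = 23126
65+: 2572 + 838 = 3410
Youth dependency ratio = 5709 / 23126 × 100 = 24.7
Old-age dependency ratio = 3410 / 23126 × 100 = 14.7
Total dependency ratio = (5709 + 3410) / 23126 × 100 = 9119 / 23126 × 100 = 39.4

Youth dependency ratio: 24.7
Old-age dependency ratio: 14.7
Total dependency ratio: 39.4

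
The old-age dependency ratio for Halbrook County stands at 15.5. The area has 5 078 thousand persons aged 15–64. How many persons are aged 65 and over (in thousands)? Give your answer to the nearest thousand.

Old-age dependency ratio = elderly / working-age × 100
15.5 = E / 5 078 × 100
⇒ 787

Aged 65 and over: 787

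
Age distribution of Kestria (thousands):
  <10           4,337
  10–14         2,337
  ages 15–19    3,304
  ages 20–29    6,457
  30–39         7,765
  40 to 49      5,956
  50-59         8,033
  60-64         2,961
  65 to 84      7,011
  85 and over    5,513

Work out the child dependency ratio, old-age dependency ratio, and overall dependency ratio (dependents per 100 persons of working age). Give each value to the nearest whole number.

Youth dependency ratio: 19
Old-age dependency ratio: 36
Total dependency ratio: 56

0–14: 4,337 + 2,337 = 6,674
15–64: 3,304 + 6,457 + 7,765 + 5,956 + 8,033 + 2,961 = 34,476
65+: 7,011 + 5,513 = 12,524
Youth dependency ratio = 6,674 / 34,476 × 100 = 19
Old-age dependency ratio = 12,524 / 34,476 × 100 = 36
Total dependency ratio = (6,674 + 12,524) / 34,476 × 100 = 19,198 / 34,476 × 100 = 56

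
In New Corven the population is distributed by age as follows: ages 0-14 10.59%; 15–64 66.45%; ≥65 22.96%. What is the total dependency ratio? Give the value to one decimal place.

Total dependency ratio = (10.59 + 22.96) / 66.45 × 100 = 33.55 / 66.45 × 100 = 50.5

Total dependency ratio: 50.5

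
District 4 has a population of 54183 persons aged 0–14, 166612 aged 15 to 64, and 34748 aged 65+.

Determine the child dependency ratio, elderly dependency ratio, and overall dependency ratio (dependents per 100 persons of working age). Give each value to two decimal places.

Youth dependency ratio = 54183 / 166612 × 100 = 32.52
Old-age dependency ratio = 34748 / 166612 × 100 = 20.86
Total dependency ratio = (54183 + 34748) / 166612 × 100 = 88931 / 166612 × 100 = 53.38

Youth dependency ratio: 32.52
Old-age dependency ratio: 20.86
Total dependency ratio: 53.38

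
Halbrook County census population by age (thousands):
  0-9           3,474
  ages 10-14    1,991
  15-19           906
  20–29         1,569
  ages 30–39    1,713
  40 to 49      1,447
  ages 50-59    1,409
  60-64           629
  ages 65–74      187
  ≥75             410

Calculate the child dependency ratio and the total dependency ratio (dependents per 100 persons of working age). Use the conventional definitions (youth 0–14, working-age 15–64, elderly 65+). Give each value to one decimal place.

Youth dependency ratio: 71.2
Total dependency ratio: 79.0

0–14: 3,474 + 1,991 = 5,465
15–64: 906 + 1,569 + 1,713 + 1,447 + 1,409 + 629 = 7,673
65+: 187 + 410 = 597
Youth dependency ratio = 5,465 / 7,673 × 100 = 71.2
Total dependency ratio = (5,465 + 597) / 7,673 × 100 = 6,062 / 7,673 × 100 = 79.0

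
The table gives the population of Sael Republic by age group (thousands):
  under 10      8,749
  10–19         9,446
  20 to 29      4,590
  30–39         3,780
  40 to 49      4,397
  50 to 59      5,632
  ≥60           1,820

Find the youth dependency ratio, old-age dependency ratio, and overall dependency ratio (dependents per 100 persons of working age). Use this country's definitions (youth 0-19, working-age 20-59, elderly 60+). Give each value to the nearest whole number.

Youth dependency ratio: 99
Old-age dependency ratio: 10
Total dependency ratio: 109

0–19: 8,749 + 9,446 = 18,195
20–59: 4,590 + 3,780 + 4,397 + 5,632 = 18,399
60+: 1,820
Youth dependency ratio = 18,195 / 18,399 × 100 = 99
Old-age dependency ratio = 1,820 / 18,399 × 100 = 10
Total dependency ratio = (18,195 + 1,820) / 18,399 × 100 = 20,015 / 18,399 × 100 = 109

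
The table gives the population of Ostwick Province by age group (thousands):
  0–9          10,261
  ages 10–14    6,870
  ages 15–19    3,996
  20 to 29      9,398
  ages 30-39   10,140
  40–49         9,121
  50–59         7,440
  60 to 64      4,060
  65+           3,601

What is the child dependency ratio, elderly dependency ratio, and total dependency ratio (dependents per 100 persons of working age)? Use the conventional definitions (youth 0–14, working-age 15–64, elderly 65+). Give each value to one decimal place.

0–14: 10,261 + 6,870 = 17,131
15–64: 3,996 + 9,398 + 10,140 + 9,121 + 7,440 + 4,060 = 44,155
65+: 3,601
Youth dependency ratio = 17,131 / 44,155 × 100 = 38.8
Old-age dependency ratio = 3,601 / 44,155 × 100 = 8.2
Total dependency ratio = (17,131 + 3,601) / 44,155 × 100 = 20,732 / 44,155 × 100 = 47.0

Youth dependency ratio: 38.8
Old-age dependency ratio: 8.2
Total dependency ratio: 47.0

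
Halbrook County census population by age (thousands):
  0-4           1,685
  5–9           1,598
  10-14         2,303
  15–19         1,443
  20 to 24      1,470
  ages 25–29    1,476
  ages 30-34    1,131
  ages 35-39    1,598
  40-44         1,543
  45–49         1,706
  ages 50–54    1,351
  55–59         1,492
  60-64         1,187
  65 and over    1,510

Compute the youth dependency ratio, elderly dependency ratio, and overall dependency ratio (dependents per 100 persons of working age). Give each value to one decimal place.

Youth dependency ratio: 38.8
Old-age dependency ratio: 10.5
Total dependency ratio: 49.3

0–14: 1,685 + 1,598 + 2,303 = 5,586
15–64: 1,443 + 1,470 + 1,476 + 1,131 + 1,598 + 1,543 + 1,706 + 1,351 + 1,492 + 1,187 = 14,397
65+: 1,510
Youth dependency ratio = 5,586 / 14,397 × 100 = 38.8
Old-age dependency ratio = 1,510 / 14,397 × 100 = 10.5
Total dependency ratio = (5,586 + 1,510) / 14,397 × 100 = 7,096 / 14,397 × 100 = 49.3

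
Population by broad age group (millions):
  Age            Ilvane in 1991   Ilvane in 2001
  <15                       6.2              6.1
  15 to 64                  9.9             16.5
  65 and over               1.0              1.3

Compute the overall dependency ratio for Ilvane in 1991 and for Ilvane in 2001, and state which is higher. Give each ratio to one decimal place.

Ilvane in 1991: 72.7
Ilvane in 2001: 44.8
Higher: Ilvane in 1991

Ilvane in 1991: (6.2 + 1.0) / 9.9 × 100 = 7.2 / 9.9 × 100 = 72.7
Ilvane in 2001: (6.1 + 1.3) / 16.5 × 100 = 7.4 / 16.5 × 100 = 44.8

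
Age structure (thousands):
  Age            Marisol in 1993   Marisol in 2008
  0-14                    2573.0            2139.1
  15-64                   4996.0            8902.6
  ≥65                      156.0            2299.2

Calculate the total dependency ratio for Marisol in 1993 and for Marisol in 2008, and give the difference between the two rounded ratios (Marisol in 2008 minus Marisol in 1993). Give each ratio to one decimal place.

Marisol in 1993: 54.6
Marisol in 2008: 49.9
Difference: -4.7

Marisol in 1993: (2573.0 + 156.0) / 4996.0 × 100 = 2729.0 / 4996.0 × 100 = 54.6
Marisol in 2008: (2139.1 + 2299.2) / 8902.6 × 100 = 4438.3 / 8902.6 × 100 = 49.9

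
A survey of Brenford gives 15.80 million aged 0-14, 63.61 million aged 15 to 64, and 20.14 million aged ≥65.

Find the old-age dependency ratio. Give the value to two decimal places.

Old-age dependency ratio: 31.66

Old-age dependency ratio = 20.14 / 63.61 × 100 = 31.66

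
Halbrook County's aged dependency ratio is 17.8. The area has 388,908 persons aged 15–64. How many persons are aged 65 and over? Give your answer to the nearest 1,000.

Aged 65 and over: 69,000

Old-age dependency ratio = elderly / working-age × 100
17.8 = E / 388,908 × 100
⇒ 69,000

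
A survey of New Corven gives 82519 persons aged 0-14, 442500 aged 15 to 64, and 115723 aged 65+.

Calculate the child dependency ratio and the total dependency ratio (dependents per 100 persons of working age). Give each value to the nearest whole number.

Youth dependency ratio: 19
Total dependency ratio: 45

Youth dependency ratio = 82519 / 442500 × 100 = 19
Total dependency ratio = (82519 + 115723) / 442500 × 100 = 198242 / 442500 × 100 = 45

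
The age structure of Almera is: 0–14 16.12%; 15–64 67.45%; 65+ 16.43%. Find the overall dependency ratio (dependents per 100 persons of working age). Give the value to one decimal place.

Total dependency ratio: 48.3

Total dependency ratio = (16.12 + 16.43) / 67.45 × 100 = 32.55 / 67.45 × 100 = 48.3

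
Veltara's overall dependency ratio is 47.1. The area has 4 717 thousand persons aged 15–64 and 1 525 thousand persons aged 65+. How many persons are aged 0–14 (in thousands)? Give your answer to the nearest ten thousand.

Total dependency ratio = (youth + elderly) / working-age × 100
47.1 = (Y + 1 525) / 4 717 × 100
⇒ 700

Aged 0–14: 700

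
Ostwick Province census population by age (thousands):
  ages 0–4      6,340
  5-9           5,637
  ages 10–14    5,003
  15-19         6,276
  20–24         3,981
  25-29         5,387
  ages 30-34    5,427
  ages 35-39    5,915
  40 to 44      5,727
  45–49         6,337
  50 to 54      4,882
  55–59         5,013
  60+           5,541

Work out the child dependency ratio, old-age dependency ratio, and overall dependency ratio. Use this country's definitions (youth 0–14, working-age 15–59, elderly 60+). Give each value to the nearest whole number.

0–14: 6,340 + 5,637 + 5,003 = 16,980
15–59: 6,276 + 3,981 + 5,387 + 5,427 + 5,915 + 5,727 + 6,337 + 4,882 + 5,013 = 48,945
60+: 5,541
Youth dependency ratio = 16,980 / 48,945 × 100 = 35
Old-age dependency ratio = 5,541 / 48,945 × 100 = 11
Total dependency ratio = (16,980 + 5,541) / 48,945 × 100 = 22,521 / 48,945 × 100 = 46

Youth dependency ratio: 35
Old-age dependency ratio: 11
Total dependency ratio: 46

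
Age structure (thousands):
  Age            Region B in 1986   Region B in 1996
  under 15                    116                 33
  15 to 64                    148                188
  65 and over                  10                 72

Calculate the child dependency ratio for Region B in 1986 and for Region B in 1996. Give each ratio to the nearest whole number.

Region B in 1986: 116 / 148 × 100 = 78
Region B in 1996: 33 / 188 × 100 = 18

Region B in 1986: 78
Region B in 1996: 18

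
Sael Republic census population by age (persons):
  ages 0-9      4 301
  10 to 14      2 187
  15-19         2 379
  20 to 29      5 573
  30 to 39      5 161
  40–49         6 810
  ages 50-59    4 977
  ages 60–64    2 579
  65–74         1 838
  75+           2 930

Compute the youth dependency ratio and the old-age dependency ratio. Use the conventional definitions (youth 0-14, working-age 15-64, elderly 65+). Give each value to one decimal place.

0–14: 4 301 + 2 187 = 6 488
15–64: 2 379 + 5 573 + 5 161 + 6 810 + 4 977 + 2 579 = 27 479
65+: 1 838 + 2 930 = 4 768
Youth dependency ratio = 6 488 / 27 479 × 100 = 23.6
Old-age dependency ratio = 4 768 / 27 479 × 100 = 17.4

Youth dependency ratio: 23.6
Old-age dependency ratio: 17.4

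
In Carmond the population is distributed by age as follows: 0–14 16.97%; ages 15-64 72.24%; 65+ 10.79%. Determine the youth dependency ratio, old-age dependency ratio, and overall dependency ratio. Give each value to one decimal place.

Youth dependency ratio = 16.97 / 72.24 × 100 = 23.5
Old-age dependency ratio = 10.79 / 72.24 × 100 = 14.9
Total dependency ratio = (16.97 + 10.79) / 72.24 × 100 = 27.76 / 72.24 × 100 = 38.4

Youth dependency ratio: 23.5
Old-age dependency ratio: 14.9
Total dependency ratio: 38.4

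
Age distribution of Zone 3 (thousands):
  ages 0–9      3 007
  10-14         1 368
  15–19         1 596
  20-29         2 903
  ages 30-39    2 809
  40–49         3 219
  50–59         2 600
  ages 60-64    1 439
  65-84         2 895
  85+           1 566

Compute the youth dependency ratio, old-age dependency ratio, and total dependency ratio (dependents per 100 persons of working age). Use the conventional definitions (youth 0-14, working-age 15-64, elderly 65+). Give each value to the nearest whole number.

0–14: 3 007 + 1 368 = 4 375
15–64: 1 596 + 2 903 + 2 809 + 3 219 + 2 600 + 1 439 = 14 566
65+: 2 895 + 1 566 = 4 461
Youth dependency ratio = 4 375 / 14 566 × 100 = 30
Old-age dependency ratio = 4 461 / 14 566 × 100 = 31
Total dependency ratio = (4 375 + 4 461) / 14 566 × 100 = 8 836 / 14 566 × 100 = 61

Youth dependency ratio: 30
Old-age dependency ratio: 31
Total dependency ratio: 61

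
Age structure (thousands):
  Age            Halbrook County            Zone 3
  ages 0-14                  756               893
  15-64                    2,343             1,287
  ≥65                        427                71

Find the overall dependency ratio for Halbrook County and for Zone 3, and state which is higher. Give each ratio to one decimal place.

Halbrook County: 50.5
Zone 3: 74.9
Higher: Zone 3

Halbrook County: (756 + 427) / 2,343 × 100 = 1,183 / 2,343 × 100 = 50.5
Zone 3: (893 + 71) / 1,287 × 100 = 964 / 1,287 × 100 = 74.9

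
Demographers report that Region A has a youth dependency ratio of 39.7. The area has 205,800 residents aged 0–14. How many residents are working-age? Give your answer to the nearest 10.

Working-age: 518,390

Youth dependency ratio = youth / working-age × 100
39.7 = 205,800 / W × 100
⇒ 518,390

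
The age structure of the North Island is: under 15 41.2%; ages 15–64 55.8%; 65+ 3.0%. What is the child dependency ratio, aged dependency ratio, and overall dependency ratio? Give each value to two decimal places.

Youth dependency ratio = 41.2 / 55.8 × 100 = 73.84
Old-age dependency ratio = 3.0 / 55.8 × 100 = 5.38
Total dependency ratio = (41.2 + 3.0) / 55.8 × 100 = 44.2 / 55.8 × 100 = 79.21

Youth dependency ratio: 73.84
Old-age dependency ratio: 5.38
Total dependency ratio: 79.21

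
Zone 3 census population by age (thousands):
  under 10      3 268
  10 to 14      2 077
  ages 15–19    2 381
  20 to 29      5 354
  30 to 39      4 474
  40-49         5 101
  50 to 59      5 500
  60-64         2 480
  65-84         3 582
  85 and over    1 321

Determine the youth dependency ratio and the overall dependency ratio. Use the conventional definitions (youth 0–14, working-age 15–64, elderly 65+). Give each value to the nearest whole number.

Youth dependency ratio: 21
Total dependency ratio: 41

0–14: 3 268 + 2 077 = 5 345
15–64: 2 381 + 5 354 + 4 474 + 5 101 + 5 500 + 2 480 = 25 290
65+: 3 582 + 1 321 = 4 903
Youth dependency ratio = 5 345 / 25 290 × 100 = 21
Total dependency ratio = (5 345 + 4 903) / 25 290 × 100 = 10 248 / 25 290 × 100 = 41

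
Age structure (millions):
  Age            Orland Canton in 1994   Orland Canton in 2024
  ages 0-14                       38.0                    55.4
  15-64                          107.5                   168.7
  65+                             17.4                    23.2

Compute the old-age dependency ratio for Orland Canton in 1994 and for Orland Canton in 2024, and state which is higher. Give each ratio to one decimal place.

Orland Canton in 1994: 17.4 / 107.5 × 100 = 16.2
Orland Canton in 2024: 23.2 / 168.7 × 100 = 13.8

Orland Canton in 1994: 16.2
Orland Canton in 2024: 13.8
Higher: Orland Canton in 1994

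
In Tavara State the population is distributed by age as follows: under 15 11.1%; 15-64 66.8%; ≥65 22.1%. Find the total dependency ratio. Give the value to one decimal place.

Total dependency ratio = (11.1 + 22.1) / 66.8 × 100 = 33.2 / 66.8 × 100 = 49.7

Total dependency ratio: 49.7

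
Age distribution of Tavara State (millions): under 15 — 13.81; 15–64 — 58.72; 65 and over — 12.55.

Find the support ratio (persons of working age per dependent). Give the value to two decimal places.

Support ratio: 2.23

Support ratio = 58.72 / (13.81 + 12.55) = 58.72 / 26.36 = 2.23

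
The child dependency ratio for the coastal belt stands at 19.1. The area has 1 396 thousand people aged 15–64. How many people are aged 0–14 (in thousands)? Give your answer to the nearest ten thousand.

Youth dependency ratio = youth / working-age × 100
19.1 = Y / 1 396 × 100
⇒ 270

Aged 0–14: 270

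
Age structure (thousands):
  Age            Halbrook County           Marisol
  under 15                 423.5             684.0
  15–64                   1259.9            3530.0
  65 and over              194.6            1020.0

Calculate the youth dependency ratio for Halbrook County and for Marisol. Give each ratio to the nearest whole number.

Halbrook County: 34
Marisol: 19

Halbrook County: 423.5 / 1259.9 × 100 = 34
Marisol: 684.0 / 3530.0 × 100 = 19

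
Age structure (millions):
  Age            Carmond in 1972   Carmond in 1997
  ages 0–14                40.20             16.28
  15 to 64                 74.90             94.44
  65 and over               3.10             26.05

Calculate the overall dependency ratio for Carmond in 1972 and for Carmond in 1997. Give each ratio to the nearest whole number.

Carmond in 1972: (40.20 + 3.10) / 74.90 × 100 = 43.30 / 74.90 × 100 = 58
Carmond in 1997: (16.28 + 26.05) / 94.44 × 100 = 42.33 / 94.44 × 100 = 45

Carmond in 1972: 58
Carmond in 1997: 45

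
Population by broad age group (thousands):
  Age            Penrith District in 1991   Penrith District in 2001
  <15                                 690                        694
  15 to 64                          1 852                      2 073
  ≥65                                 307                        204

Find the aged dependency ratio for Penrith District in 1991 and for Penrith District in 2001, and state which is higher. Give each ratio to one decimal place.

Penrith District in 1991: 307 / 1 852 × 100 = 16.6
Penrith District in 2001: 204 / 2 073 × 100 = 9.8

Penrith District in 1991: 16.6
Penrith District in 2001: 9.8
Higher: Penrith District in 1991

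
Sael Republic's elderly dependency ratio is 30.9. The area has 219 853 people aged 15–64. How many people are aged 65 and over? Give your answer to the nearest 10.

Aged 65 and over: 67 930

Old-age dependency ratio = elderly / working-age × 100
30.9 = E / 219 853 × 100
⇒ 67 930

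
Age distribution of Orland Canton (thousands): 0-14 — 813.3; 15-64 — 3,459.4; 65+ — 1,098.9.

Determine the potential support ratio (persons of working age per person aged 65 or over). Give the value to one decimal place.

Potential support ratio: 3.1

Potential support ratio = 3,459.4 / 1,098.9 = 3.1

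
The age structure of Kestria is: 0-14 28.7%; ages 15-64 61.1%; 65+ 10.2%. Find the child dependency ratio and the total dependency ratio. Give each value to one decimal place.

Youth dependency ratio = 28.7 / 61.1 × 100 = 47.0
Total dependency ratio = (28.7 + 10.2) / 61.1 × 100 = 38.9 / 61.1 × 100 = 63.7

Youth dependency ratio: 47.0
Total dependency ratio: 63.7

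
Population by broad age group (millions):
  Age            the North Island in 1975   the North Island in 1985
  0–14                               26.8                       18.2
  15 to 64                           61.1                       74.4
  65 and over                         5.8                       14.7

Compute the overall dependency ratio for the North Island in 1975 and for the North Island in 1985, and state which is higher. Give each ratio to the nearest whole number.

the North Island in 1975: (26.8 + 5.8) / 61.1 × 100 = 32.6 / 61.1 × 100 = 53
the North Island in 1985: (18.2 + 14.7) / 74.4 × 100 = 32.9 / 74.4 × 100 = 44

the North Island in 1975: 53
the North Island in 1985: 44
Higher: the North Island in 1975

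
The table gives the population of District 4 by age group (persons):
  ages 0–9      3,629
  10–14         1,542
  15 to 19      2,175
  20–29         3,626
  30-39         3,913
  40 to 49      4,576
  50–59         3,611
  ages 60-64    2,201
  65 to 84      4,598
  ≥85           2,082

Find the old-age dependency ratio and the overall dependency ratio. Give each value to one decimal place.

Old-age dependency ratio: 33.2
Total dependency ratio: 59.0

0–14: 3,629 + 1,542 = 5,171
15–64: 2,175 + 3,626 + 3,913 + 4,576 + 3,611 + 2,201 = 20,102
65+: 4,598 + 2,082 = 6,680
Old-age dependency ratio = 6,680 / 20,102 × 100 = 33.2
Total dependency ratio = (5,171 + 6,680) / 20,102 × 100 = 11,851 / 20,102 × 100 = 59.0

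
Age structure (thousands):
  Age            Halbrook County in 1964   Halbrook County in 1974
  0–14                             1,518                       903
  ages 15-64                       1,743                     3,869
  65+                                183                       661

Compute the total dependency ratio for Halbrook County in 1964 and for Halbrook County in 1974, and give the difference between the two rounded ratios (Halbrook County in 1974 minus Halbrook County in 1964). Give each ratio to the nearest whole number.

Halbrook County in 1964: (1,518 + 183) / 1,743 × 100 = 1,701 / 1,743 × 100 = 98
Halbrook County in 1974: (903 + 661) / 3,869 × 100 = 1,564 / 3,869 × 100 = 40

Halbrook County in 1964: 98
Halbrook County in 1974: 40
Difference: -58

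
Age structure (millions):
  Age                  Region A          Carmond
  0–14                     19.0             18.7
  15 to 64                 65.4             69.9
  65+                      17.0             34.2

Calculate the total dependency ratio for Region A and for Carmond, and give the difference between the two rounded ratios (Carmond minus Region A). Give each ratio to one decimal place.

Region A: 55.0
Carmond: 75.7
Difference: +20.7

Region A: (19.0 + 17.0) / 65.4 × 100 = 36.0 / 65.4 × 100 = 55.0
Carmond: (18.7 + 34.2) / 69.9 × 100 = 52.9 / 69.9 × 100 = 75.7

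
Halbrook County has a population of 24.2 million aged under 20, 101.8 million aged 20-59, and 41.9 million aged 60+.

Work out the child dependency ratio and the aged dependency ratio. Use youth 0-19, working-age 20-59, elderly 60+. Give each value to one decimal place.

Youth dependency ratio: 23.8
Old-age dependency ratio: 41.2

Youth dependency ratio = 24.2 / 101.8 × 100 = 23.8
Old-age dependency ratio = 41.9 / 101.8 × 100 = 41.2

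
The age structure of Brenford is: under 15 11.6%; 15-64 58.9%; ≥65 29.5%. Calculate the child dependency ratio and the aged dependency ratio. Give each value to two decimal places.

Youth dependency ratio: 19.69
Old-age dependency ratio: 50.08

Youth dependency ratio = 11.6 / 58.9 × 100 = 19.69
Old-age dependency ratio = 29.5 / 58.9 × 100 = 50.08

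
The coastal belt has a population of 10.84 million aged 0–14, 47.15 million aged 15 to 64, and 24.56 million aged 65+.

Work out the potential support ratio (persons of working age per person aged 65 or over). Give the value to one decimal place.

Potential support ratio = 47.15 / 24.56 = 1.9

Potential support ratio: 1.9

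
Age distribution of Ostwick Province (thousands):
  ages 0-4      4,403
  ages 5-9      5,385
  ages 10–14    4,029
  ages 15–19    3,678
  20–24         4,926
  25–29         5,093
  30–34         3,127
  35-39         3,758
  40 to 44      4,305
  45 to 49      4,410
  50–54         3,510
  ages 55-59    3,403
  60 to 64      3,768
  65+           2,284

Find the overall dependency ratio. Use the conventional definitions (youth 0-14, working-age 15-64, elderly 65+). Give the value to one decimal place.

Total dependency ratio: 40.3

0–14: 4,403 + 5,385 + 4,029 = 13,817
15–64: 3,678 + 4,926 + 5,093 + 3,127 + 3,758 + 4,305 + 4,410 + 3,510 + 3,403 + 3,768 = 39,978
65+: 2,284
Total dependency ratio = (13,817 + 2,284) / 39,978 × 100 = 16,101 / 39,978 × 100 = 40.3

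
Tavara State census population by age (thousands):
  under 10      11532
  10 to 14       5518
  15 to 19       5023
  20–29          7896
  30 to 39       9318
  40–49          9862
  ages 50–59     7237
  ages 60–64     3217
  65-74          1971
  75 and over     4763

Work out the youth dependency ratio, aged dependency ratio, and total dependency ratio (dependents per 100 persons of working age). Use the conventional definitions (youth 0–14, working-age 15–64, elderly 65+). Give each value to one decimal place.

0–14: 11532 + 5518 = 17050
15–64: 5023 + 7896 + 9318 + 9862 + 7237 + 3217 = 42553
65+: 1971 + 4763 = 6734
Youth dependency ratio = 17050 / 42553 × 100 = 40.1
Old-age dependency ratio = 6734 / 42553 × 100 = 15.8
Total dependency ratio = (17050 + 6734) / 42553 × 100 = 23784 / 42553 × 100 = 55.9

Youth dependency ratio: 40.1
Old-age dependency ratio: 15.8
Total dependency ratio: 55.9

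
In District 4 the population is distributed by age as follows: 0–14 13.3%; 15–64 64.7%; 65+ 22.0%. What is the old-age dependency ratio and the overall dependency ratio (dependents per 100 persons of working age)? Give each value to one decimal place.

Old-age dependency ratio: 34.0
Total dependency ratio: 54.6

Old-age dependency ratio = 22.0 / 64.7 × 100 = 34.0
Total dependency ratio = (13.3 + 22.0) / 64.7 × 100 = 35.3 / 64.7 × 100 = 54.6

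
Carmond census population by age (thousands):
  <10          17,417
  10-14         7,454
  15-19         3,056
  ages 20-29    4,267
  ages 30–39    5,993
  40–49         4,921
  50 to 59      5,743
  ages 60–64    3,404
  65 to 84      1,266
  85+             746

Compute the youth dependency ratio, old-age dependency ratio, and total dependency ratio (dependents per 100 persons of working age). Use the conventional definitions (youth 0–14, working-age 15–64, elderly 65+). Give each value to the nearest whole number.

Youth dependency ratio: 91
Old-age dependency ratio: 7
Total dependency ratio: 98

0–14: 17,417 + 7,454 = 24,871
15–64: 3,056 + 4,267 + 5,993 + 4,921 + 5,743 + 3,404 = 27,384
65+: 1,266 + 746 = 2,012
Youth dependency ratio = 24,871 / 27,384 × 100 = 91
Old-age dependency ratio = 2,012 / 27,384 × 100 = 7
Total dependency ratio = (24,871 + 2,012) / 27,384 × 100 = 26,883 / 27,384 × 100 = 98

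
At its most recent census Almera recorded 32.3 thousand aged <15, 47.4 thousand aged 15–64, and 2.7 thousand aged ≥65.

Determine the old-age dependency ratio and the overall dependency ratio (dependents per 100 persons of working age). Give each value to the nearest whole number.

Old-age dependency ratio = 2.7 / 47.4 × 100 = 6
Total dependency ratio = (32.3 + 2.7) / 47.4 × 100 = 35.0 / 47.4 × 100 = 74

Old-age dependency ratio: 6
Total dependency ratio: 74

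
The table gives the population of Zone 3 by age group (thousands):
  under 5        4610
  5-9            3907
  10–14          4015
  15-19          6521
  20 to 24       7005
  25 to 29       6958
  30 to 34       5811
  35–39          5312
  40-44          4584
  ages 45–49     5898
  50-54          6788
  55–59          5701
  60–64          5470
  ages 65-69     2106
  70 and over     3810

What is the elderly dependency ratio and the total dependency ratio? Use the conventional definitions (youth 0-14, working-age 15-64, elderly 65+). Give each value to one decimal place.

Old-age dependency ratio: 9.9
Total dependency ratio: 30.7

0–14: 4610 + 3907 + 4015 = 12532
15–64: 6521 + 7005 + 6958 + 5811 + 5312 + 4584 + 5898 + 6788 + 5701 + 5470 = 60048
65+: 2106 + 3810 = 5916
Old-age dependency ratio = 5916 / 60048 × 100 = 9.9
Total dependency ratio = (12532 + 5916) / 60048 × 100 = 18448 / 60048 × 100 = 30.7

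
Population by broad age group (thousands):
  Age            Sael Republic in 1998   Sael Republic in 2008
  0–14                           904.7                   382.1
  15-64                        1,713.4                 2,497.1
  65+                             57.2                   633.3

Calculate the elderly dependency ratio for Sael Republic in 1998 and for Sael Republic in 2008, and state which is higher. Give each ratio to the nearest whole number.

Sael Republic in 1998: 3
Sael Republic in 2008: 25
Higher: Sael Republic in 2008

Sael Republic in 1998: 57.2 / 1,713.4 × 100 = 3
Sael Republic in 2008: 633.3 / 2,497.1 × 100 = 25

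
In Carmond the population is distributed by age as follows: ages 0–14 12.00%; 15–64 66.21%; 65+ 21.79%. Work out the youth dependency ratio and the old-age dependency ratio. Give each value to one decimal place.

Youth dependency ratio: 18.1
Old-age dependency ratio: 32.9

Youth dependency ratio = 12.00 / 66.21 × 100 = 18.1
Old-age dependency ratio = 21.79 / 66.21 × 100 = 32.9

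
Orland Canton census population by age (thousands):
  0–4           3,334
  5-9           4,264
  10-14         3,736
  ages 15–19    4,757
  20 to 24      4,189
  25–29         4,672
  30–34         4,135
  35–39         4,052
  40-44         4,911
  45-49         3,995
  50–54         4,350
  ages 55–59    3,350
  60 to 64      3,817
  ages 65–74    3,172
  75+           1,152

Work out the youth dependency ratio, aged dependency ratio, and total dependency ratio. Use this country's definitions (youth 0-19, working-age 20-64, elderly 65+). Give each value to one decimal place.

Youth dependency ratio: 42.9
Old-age dependency ratio: 11.5
Total dependency ratio: 54.5

0–19: 3,334 + 4,264 + 3,736 + 4,757 = 16,091
20–64: 4,189 + 4,672 + 4,135 + 4,052 + 4,911 + 3,995 + 4,350 + 3,350 + 3,817 = 37,471
65+: 3,172 + 1,152 = 4,324
Youth dependency ratio = 16,091 / 37,471 × 100 = 42.9
Old-age dependency ratio = 4,324 / 37,471 × 100 = 11.5
Total dependency ratio = (16,091 + 4,324) / 37,471 × 100 = 20,415 / 37,471 × 100 = 54.5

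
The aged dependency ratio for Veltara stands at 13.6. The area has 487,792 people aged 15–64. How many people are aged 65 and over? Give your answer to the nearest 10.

Aged 65 and over: 66,340

Old-age dependency ratio = elderly / working-age × 100
13.6 = E / 487,792 × 100
⇒ 66,340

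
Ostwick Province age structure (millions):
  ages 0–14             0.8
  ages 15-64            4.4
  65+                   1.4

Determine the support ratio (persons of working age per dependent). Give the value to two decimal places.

Support ratio: 2.00

Support ratio = 4.4 / (0.8 + 1.4) = 4.4 / 2.2 = 2.00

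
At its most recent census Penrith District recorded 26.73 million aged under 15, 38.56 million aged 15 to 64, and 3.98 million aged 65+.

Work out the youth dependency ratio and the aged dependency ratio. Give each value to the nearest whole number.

Youth dependency ratio = 26.73 / 38.56 × 100 = 69
Old-age dependency ratio = 3.98 / 38.56 × 100 = 10

Youth dependency ratio: 69
Old-age dependency ratio: 10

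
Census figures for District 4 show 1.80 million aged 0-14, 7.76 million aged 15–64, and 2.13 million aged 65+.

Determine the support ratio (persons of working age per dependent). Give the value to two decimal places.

Support ratio = 7.76 / (1.80 + 2.13) = 7.76 / 3.93 = 1.97

Support ratio: 1.97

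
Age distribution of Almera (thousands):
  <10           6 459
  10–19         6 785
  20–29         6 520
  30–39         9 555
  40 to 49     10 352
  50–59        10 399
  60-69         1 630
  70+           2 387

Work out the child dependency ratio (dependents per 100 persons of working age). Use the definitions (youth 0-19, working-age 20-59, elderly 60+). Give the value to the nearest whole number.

Youth dependency ratio: 36

0–19: 6 459 + 6 785 = 13 244
20–59: 6 520 + 9 555 + 10 352 + 10 399 = 36 826
60+: 1 630 + 2 387 = 4 017
Youth dependency ratio = 13 244 / 36 826 × 100 = 36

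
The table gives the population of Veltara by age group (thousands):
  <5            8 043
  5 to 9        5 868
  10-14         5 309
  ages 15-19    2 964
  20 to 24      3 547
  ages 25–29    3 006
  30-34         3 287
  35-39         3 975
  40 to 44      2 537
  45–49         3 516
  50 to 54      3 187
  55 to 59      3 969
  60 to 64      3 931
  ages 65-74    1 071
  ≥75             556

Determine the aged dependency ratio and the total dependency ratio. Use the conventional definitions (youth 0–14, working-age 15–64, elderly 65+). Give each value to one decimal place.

0–14: 8 043 + 5 868 + 5 309 = 19 220
15–64: 2 964 + 3 547 + 3 006 + 3 287 + 3 975 + 2 537 + 3 516 + 3 187 + 3 969 + 3 931 = 33 919
65+: 1 071 + 556 = 1 627
Old-age dependency ratio = 1 627 / 33 919 × 100 = 4.8
Total dependency ratio = (19 220 + 1 627) / 33 919 × 100 = 20 847 / 33 919 × 100 = 61.5

Old-age dependency ratio: 4.8
Total dependency ratio: 61.5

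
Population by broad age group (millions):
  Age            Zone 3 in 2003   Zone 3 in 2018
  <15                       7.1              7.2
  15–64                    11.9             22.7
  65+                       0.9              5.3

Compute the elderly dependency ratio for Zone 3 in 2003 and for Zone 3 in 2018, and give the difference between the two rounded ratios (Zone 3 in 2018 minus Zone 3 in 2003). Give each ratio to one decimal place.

Zone 3 in 2003: 7.6
Zone 3 in 2018: 23.3
Difference: +15.7

Zone 3 in 2003: 0.9 / 11.9 × 100 = 7.6
Zone 3 in 2018: 5.3 / 22.7 × 100 = 23.3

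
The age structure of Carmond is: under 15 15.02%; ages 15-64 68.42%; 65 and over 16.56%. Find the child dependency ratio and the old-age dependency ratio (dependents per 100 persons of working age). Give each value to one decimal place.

Youth dependency ratio = 15.02 / 68.42 × 100 = 22.0
Old-age dependency ratio = 16.56 / 68.42 × 100 = 24.2

Youth dependency ratio: 22.0
Old-age dependency ratio: 24.2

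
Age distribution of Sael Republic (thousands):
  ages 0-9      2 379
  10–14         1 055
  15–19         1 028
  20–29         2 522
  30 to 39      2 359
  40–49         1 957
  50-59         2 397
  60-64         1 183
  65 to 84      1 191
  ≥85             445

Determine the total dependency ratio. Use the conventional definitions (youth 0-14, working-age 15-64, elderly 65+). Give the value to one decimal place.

0–14: 2 379 + 1 055 = 3 434
15–64: 1 028 + 2 522 + 2 359 + 1 957 + 2 397 + 1 183 = 11 446
65+: 1 191 + 445 = 1 636
Total dependency ratio = (3 434 + 1 636) / 11 446 × 100 = 5 070 / 11 446 × 100 = 44.3

Total dependency ratio: 44.3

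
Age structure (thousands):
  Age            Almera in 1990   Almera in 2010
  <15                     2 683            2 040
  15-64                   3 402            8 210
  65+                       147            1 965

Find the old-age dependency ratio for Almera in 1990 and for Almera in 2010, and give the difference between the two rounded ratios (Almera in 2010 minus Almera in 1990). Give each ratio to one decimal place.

Almera in 1990: 147 / 3 402 × 100 = 4.3
Almera in 2010: 1 965 / 8 210 × 100 = 23.9

Almera in 1990: 4.3
Almera in 2010: 23.9
Difference: +19.6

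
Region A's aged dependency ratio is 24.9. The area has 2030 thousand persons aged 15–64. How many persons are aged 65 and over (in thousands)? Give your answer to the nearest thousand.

Old-age dependency ratio = elderly / working-age × 100
24.9 = E / 2030 × 100
⇒ 505

Aged 65 and over: 505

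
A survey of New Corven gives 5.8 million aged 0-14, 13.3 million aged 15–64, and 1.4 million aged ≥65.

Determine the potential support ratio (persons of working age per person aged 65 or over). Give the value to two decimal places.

Potential support ratio = 13.3 / 1.4 = 9.50

Potential support ratio: 9.50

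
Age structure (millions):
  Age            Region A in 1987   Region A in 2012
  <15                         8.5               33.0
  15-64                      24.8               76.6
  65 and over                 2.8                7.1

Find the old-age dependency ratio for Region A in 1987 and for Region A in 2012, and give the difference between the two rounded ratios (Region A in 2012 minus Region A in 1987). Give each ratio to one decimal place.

Region A in 1987: 11.3
Region A in 2012: 9.3
Difference: -2.0

Region A in 1987: 2.8 / 24.8 × 100 = 11.3
Region A in 2012: 7.1 / 76.6 × 100 = 9.3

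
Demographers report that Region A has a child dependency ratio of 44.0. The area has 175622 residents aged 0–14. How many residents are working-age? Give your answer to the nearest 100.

Working-age: 399100

Youth dependency ratio = youth / working-age × 100
44.0 = 175622 / W × 100
⇒ 399100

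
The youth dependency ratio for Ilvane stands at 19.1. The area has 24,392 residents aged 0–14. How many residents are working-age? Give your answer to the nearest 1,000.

Youth dependency ratio = youth / working-age × 100
19.1 = 24,392 / W × 100
⇒ 128,000

Working-age: 128,000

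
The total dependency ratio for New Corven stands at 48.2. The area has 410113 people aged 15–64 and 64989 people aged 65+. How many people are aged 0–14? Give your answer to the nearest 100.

Aged 0–14: 132700

Total dependency ratio = (youth + elderly) / working-age × 100
48.2 = (Y + 64989) / 410113 × 100
⇒ 132700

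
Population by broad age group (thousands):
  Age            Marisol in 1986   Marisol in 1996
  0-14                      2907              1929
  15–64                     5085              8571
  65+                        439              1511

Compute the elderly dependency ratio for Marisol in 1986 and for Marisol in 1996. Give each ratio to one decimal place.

Marisol in 1986: 439 / 5085 × 100 = 8.6
Marisol in 1996: 1511 / 8571 × 100 = 17.6

Marisol in 1986: 8.6
Marisol in 1996: 17.6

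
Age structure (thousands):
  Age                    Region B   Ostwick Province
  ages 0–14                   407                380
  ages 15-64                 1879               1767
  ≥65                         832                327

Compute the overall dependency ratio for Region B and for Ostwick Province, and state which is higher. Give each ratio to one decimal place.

Region B: 65.9
Ostwick Province: 40.0
Higher: Region B

Region B: (407 + 832) / 1879 × 100 = 1239 / 1879 × 100 = 65.9
Ostwick Province: (380 + 327) / 1767 × 100 = 707 / 1767 × 100 = 40.0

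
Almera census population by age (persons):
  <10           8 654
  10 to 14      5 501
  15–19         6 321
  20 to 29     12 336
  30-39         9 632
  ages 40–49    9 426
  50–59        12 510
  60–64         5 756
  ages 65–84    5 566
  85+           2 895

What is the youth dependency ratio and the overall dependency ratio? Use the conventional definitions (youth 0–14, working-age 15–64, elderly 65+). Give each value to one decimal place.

0–14: 8 654 + 5 501 = 14 155
15–64: 6 321 + 12 336 + 9 632 + 9 426 + 12 510 + 5 756 = 55 981
65+: 5 566 + 2 895 = 8 461
Youth dependency ratio = 14 155 / 55 981 × 100 = 25.3
Total dependency ratio = (14 155 + 8 461) / 55 981 × 100 = 22 616 / 55 981 × 100 = 40.4

Youth dependency ratio: 25.3
Total dependency ratio: 40.4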